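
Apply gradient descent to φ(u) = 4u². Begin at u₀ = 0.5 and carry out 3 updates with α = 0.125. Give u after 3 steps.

0

φ′(u) = 8u
Step 1: φ′(0.5) = 4; u₁ = 0.5 − 0.125·4 = 0
Step 2: φ′(0) = 0; u₂ = 0 − 0.125·0 = 0
Step 3: φ′(0) = 0; u₃ = 0 − 0.125·0 = 0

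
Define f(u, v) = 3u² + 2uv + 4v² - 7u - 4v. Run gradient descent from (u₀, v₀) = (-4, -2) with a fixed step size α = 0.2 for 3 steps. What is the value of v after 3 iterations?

2.592

∇f = (6u + 2v - 7, 2u + 8v - 4)
Step 1: at (-4, -2), ∇f = (-35, -28) → (-4, -2) − 0.2·(-35, -28) = (3, 3.6)
Step 2: at (3, 3.6), ∇f = (18.2, 30.8) → (3, 3.6) − 0.2·(18.2, 30.8) = (-0.64, -2.56)
Step 3: at (-0.64, -2.56), ∇f = (-15.96, -25.76) → (-0.64, -2.56) − 0.2·(-15.96, -25.76) = (2.552, 2.592)
v = 2.592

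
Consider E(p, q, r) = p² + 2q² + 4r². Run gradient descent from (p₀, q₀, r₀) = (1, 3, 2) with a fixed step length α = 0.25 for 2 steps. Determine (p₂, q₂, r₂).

(0.25, 0, 2)

∇E = (2p, 4q, 8r)
Step 1: at (1, 3, 2), ∇E = (2, 12, 16) → (1, 3, 2) − 0.25·(2, 12, 16) = (0.5, 0, -2)
Step 2: at (0.5, 0, -2), ∇E = (1, 0, -16) → (0.5, 0, -2) − 0.25·(1, 0, -16) = (0.25, 0, 2)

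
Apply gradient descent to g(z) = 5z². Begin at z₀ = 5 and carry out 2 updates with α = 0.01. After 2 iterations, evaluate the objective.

g′(z) = 10z
Step 1: g′(5) = 50; z₁ = 5 − 0.01·50 = 4.5
Step 2: g′(4.5) = 45; z₂ = 4.5 − 0.01·45 = 4.05
g(4.05) = 82.0125

82.0125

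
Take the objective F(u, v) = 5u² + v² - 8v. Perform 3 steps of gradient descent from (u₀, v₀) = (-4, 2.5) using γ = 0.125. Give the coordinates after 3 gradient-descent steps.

(0.0625, 3.3671875)

∇F = (10u, 2v - 8)
Step 1: at (-4, 2.5), ∇F = (-40, -3) → (-4, 2.5) − 0.125·(-40, -3) = (1, 2.875)
Step 2: at (1, 2.875), ∇F = (10, -2.25) → (1, 2.875) − 0.125·(10, -2.25) = (-0.25, 3.15625)
Step 3: at (-0.25, 3.15625), ∇F = (-2.5, -1.6875) → (-0.25, 3.15625) − 0.125·(-2.5, -1.6875) = (0.0625, 3.3671875)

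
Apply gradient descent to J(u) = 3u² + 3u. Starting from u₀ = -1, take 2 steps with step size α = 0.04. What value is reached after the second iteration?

-0.7888

J′(u) = 6u + 3
u₁ = -1 − 0.04·(-3) = -0.88
u₂ = -0.88 − 0.04·(-2.28) = -0.7888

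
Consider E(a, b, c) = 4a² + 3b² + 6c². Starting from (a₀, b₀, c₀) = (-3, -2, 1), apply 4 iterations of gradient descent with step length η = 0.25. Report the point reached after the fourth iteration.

∇E = (8a, 6b, 12c)
Step 1: at (-3, -2, 1), ∇E = (-24, -12, 12) → (-3, -2, 1) − 0.25·(-24, -12, 12) = (3, 1, -2)
Step 2: at (3, 1, -2), ∇E = (24, 6, -24) → (3, 1, -2) − 0.25·(24, 6, -24) = (-3, -0.5, 4)
Step 3: at (-3, -0.5, 4), ∇E = (-24, -3, 48) → (-3, -0.5, 4) − 0.25·(-24, -3, 48) = (3, 0.25, -8)
Step 4: at (3, 0.25, -8), ∇E = (24, 1.5, -96) → (3, 0.25, -8) − 0.25·(24, 1.5, -96) = (-3, -0.125, 16)

(-3, -0.125, 16)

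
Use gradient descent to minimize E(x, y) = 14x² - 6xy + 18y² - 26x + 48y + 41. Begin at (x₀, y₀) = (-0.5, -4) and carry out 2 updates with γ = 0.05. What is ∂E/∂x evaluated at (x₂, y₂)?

29.48

∇E = (28x - 6y - 26, -6x + 36y + 48)
(x₁, y₁) = (-0.5, -4) − 0.05·(-16, -93) = (0.3, 0.65)
(x₂, y₂) = (0.3, 0.65) − 0.05·(-21.5, 69.6) = (1.375, -2.83)
∂E/∂x at (1.375, -2.83) = 29.48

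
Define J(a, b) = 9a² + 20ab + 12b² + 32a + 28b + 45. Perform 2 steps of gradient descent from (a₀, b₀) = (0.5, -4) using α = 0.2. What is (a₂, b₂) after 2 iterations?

∇J = (18a + 20b + 32, 20a + 24b + 28)
Step 1: at (0.5, -4), ∇J = (-39, -58) → (0.5, -4) − 0.2·(-39, -58) = (8.3, 7.6)
Step 2: at (8.3, 7.6), ∇J = (333.4, 376.4) → (8.3, 7.6) − 0.2·(333.4, 376.4) = (-58.38, -67.68)

(-58.38, -67.68)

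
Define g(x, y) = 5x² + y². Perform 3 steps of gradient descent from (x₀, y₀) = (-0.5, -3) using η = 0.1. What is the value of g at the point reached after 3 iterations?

2.359296

∇g = (10x, 2y)
Step 1: at (-0.5, -3), ∇g = (-5, -6) → (-0.5, -3) − 0.1·(-5, -6) = (0, -2.4)
Step 2: at (0, -2.4), ∇g = (0, -4.8) → (0, -2.4) − 0.1·(0, -4.8) = (0, -1.92)
Step 3: at (0, -1.92), ∇g = (0, -3.84) → (0, -1.92) − 0.1·(0, -3.84) = (0, -1.536)
g(0, -1.536) = 2.359296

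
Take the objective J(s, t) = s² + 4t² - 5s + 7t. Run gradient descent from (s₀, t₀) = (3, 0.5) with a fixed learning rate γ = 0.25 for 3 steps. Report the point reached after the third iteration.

∇J = (2s - 5, 8t + 7)
(s₁, t₁) = (3, 0.5) − 0.25·(1, 11) = (2.75, -2.25)
(s₂, t₂) = (2.75, -2.25) − 0.25·(0.5, -11) = (2.625, 0.5)
(s₃, t₃) = (2.625, 0.5) − 0.25·(0.25, 11) = (2.5625, -2.25)

(2.5625, -2.25)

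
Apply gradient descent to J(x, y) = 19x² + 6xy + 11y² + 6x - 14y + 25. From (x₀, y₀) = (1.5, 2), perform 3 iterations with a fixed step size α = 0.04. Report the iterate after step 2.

(0.4344, 0.9728)

∇J = (38x + 6y + 6, 6x + 22y - 14)
Step 1: at (1.5, 2), ∇J = (75, 39) → (1.5, 2) − 0.04·(75, 39) = (-1.5, 0.44)
Step 2: at (-1.5, 0.44), ∇J = (-48.36, -13.32) → (-1.5, 0.44) − 0.04·(-48.36, -13.32) = (0.4344, 0.9728)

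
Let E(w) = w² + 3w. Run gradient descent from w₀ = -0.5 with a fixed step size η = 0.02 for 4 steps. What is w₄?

-0.65065344

E′(w) = 2w + 3
w₁ = -0.5 − 0.02·2 = -0.54
w₂ = -0.54 − 0.02·1.92 = -0.5784
w₃ = -0.5784 − 0.02·1.8432 = -0.615264
w₄ = -0.615264 − 0.02·1.769472 = -0.65065344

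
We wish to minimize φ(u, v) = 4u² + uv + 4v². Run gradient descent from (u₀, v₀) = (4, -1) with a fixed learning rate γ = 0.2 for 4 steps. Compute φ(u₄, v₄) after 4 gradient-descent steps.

3.42605824

∇φ = (8u + v, u + 8v)
Step 1: at (4, -1), ∇φ = (31, -4) → (4, -1) − 0.2·(31, -4) = (-2.2, -0.2)
Step 2: at (-2.2, -0.2), ∇φ = (-17.8, -3.8) → (-2.2, -0.2) − 0.2·(-17.8, -3.8) = (1.36, 0.56)
Step 3: at (1.36, 0.56), ∇φ = (11.44, 5.84) → (1.36, 0.56) − 0.2·(11.44, 5.84) = (-0.928, -0.608)
Step 4: at (-0.928, -0.608), ∇φ = (-8.032, -5.792) → (-0.928, -0.608) − 0.2·(-8.032, -5.792) = (0.6784, 0.5504)
φ(0.6784, 0.5504) = 3.42605824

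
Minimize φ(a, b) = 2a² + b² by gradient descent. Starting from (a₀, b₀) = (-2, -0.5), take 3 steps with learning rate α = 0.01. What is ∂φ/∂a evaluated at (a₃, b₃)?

-7.077888

∇φ = (4a, 2b)
Step 1: at (-2, -0.5), ∇φ = (-8, -1) → (-2, -0.5) − 0.01·(-8, -1) = (-1.92, -0.49)
Step 2: at (-1.92, -0.49), ∇φ = (-7.68, -0.98) → (-1.92, -0.49) − 0.01·(-7.68, -0.98) = (-1.8432, -0.4802)
Step 3: at (-1.8432, -0.4802), ∇φ = (-7.3728, -0.9604) → (-1.8432, -0.4802) − 0.01·(-7.3728, -0.9604) = (-1.769472, -0.470596)
∂φ/∂a at (-1.769472, -0.470596) = -7.077888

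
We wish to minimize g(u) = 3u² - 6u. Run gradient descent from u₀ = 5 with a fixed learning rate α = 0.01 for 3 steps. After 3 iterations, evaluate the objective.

30.113749490688

g′(u) = 6u - 6
Step 1: g′(5) = 24; u₁ = 5 − 0.01·24 = 4.76
Step 2: g′(4.76) = 22.56; u₂ = 4.76 − 0.01·22.56 = 4.5344
Step 3: g′(4.5344) = 21.2064; u₃ = 4.5344 − 0.01·21.2064 = 4.322336
g(4.322336) = 30.113749490688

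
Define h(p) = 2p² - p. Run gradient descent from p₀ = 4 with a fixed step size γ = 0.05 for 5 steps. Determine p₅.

1.4788

h′(p) = 4p - 1
p₁ = 4 − 0.05·15 = 3.25
p₂ = 3.25 − 0.05·12 = 2.65
p₃ = 2.65 − 0.05·9.6 = 2.17
p₄ = 2.17 − 0.05·7.68 = 1.786
p₅ = 1.786 − 0.05·6.144 = 1.4788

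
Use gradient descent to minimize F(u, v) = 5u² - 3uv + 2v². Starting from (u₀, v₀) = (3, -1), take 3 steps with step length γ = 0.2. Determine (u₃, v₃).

∇F = (10u - 3v, -3u + 4v)
Step 1: at (3, -1), ∇F = (33, -13) → (3, -1) − 0.2·(33, -13) = (-3.6, 1.6)
Step 2: at (-3.6, 1.6), ∇F = (-40.8, 17.2) → (-3.6, 1.6) − 0.2·(-40.8, 17.2) = (4.56, -1.84)
Step 3: at (4.56, -1.84), ∇F = (51.12, -21.04) → (4.56, -1.84) − 0.2·(51.12, -21.04) = (-5.664, 2.368)

(-5.664, 2.368)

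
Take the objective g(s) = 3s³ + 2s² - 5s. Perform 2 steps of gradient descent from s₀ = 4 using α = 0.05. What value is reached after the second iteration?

-9.078125

g′(s) = 9s² + 4s - 5
s₁ = 4 − 0.05·155 = -3.75
s₂ = -3.75 − 0.05·106.5625 = -9.078125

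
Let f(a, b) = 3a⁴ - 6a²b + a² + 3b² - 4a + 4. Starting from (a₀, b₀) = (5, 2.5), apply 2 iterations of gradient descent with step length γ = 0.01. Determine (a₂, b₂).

(62.96312192, 8.015416)

∇f = (12a³ - 12ab + 2a - 4, -6a² + 6b)
Step 1: at (5, 2.5), ∇f = (1356, -135) → (5, 2.5) − 0.01·(1356, -135) = (-8.56, 3.85)
Step 2: at (-8.56, 3.85), ∇f = (-7152.312192, -416.5416) → (-8.56, 3.85) − 0.01·(-7152.312192, -416.5416) = (62.96312192, 8.015416)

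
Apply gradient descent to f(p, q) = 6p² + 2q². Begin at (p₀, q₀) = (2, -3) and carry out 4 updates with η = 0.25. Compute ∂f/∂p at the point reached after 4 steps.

∇f = (12p, 4q)
(p₁, q₁) = (2, -3) − 0.25·(24, -12) = (-4, 0)
(p₂, q₂) = (-4, 0) − 0.25·(-48, 0) = (8, 0)
(p₃, q₃) = (8, 0) − 0.25·(96, 0) = (-16, 0)
(p₄, q₄) = (-16, 0) − 0.25·(-192, 0) = (32, 0)
∂f/∂p at (32, 0) = 384

384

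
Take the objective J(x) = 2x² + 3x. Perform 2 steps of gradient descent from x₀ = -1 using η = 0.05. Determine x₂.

J′(x) = 4x + 3
Step 1: J′(-1) = -1; x₁ = -1 − 0.05·(-1) = -0.95
Step 2: J′(-0.95) = -0.8; x₂ = -0.95 − 0.05·(-0.8) = -0.91

-0.91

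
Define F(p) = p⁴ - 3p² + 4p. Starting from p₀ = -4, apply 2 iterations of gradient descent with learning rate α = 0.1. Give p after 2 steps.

-2628.1888

F′(p) = 4p³ - 6p + 4
p₁ = -4 − 0.1·(-228) = 18.8
p₂ = 18.8 − 0.1·26469.888 = -2628.1888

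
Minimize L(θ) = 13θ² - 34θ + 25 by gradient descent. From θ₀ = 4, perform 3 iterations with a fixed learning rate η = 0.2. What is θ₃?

-198.16

L′(θ) = 26θ - 34
Step 1: L′(4) = 70; θ₁ = 4 − 0.2·70 = -10
Step 2: L′(-10) = -294; θ₂ = -10 − 0.2·(-294) = 48.8
Step 3: L′(48.8) = 1234.8; θ₃ = 48.8 − 0.2·1234.8 = -198.16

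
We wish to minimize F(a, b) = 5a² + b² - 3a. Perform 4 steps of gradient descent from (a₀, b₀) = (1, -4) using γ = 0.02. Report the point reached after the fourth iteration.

(0.58672, -3.39738624)

∇F = (10a - 3, 2b)
Step 1: at (1, -4), ∇F = (7, -8) → (1, -4) − 0.02·(7, -8) = (0.86, -3.84)
Step 2: at (0.86, -3.84), ∇F = (5.6, -7.68) → (0.86, -3.84) − 0.02·(5.6, -7.68) = (0.748, -3.6864)
Step 3: at (0.748, -3.6864), ∇F = (4.48, -7.3728) → (0.748, -3.6864) − 0.02·(4.48, -7.3728) = (0.6584, -3.538944)
Step 4: at (0.6584, -3.538944), ∇F = (3.584, -7.077888) → (0.6584, -3.538944) − 0.02·(3.584, -7.077888) = (0.58672, -3.39738624)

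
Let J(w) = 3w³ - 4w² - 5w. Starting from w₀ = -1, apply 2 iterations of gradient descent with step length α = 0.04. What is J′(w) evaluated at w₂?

73.499617050624

J′(w) = 9w² - 8w - 5
w₁ = -1 − 0.04·12 = -1.48
w₂ = -1.48 − 0.04·26.5536 = -2.542144
J′(w) at (-2.542144) = 73.499617050624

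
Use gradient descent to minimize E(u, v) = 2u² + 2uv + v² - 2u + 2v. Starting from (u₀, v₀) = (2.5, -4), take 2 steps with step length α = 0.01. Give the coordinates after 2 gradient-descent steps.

(2.4998, -3.9802)

∇E = (4u + 2v - 2, 2u + 2v + 2)
Step 1: at (2.5, -4), ∇E = (0, -1) → (2.5, -4) − 0.01·(0, -1) = (2.5, -3.99)
Step 2: at (2.5, -3.99), ∇E = (0.02, -0.98) → (2.5, -3.99) − 0.01·(0.02, -0.98) = (2.4998, -3.9802)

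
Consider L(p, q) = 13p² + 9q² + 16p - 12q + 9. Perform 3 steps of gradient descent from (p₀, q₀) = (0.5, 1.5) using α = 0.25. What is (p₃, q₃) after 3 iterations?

∇L = (26p + 16, 18q - 12)
(p₁, q₁) = (0.5, 1.5) − 0.25·(29, 15) = (-6.75, -2.25)
(p₂, q₂) = (-6.75, -2.25) − 0.25·(-159.5, -52.5) = (33.125, 10.875)
(p₃, q₃) = (33.125, 10.875) − 0.25·(877.25, 183.75) = (-186.1875, -35.0625)

(-186.1875, -35.0625)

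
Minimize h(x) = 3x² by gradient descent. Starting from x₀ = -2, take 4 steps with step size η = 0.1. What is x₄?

-0.0512

h′(x) = 6x
Step 1: h′(-2) = -12; x₁ = -2 − 0.1·(-12) = -0.8
Step 2: h′(-0.8) = -4.8; x₂ = -0.8 − 0.1·(-4.8) = -0.32
Step 3: h′(-0.32) = -1.92; x₃ = -0.32 − 0.1·(-1.92) = -0.128
Step 4: h′(-0.128) = -0.768; x₄ = -0.128 − 0.1·(-0.768) = -0.0512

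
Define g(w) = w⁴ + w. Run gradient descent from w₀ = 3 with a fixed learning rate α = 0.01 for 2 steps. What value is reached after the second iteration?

g′(w) = 4w³ + 1
w₁ = 3 − 0.01·109 = 1.91
w₂ = 1.91 − 0.01·28.871484 = 1.62128516

1.62128516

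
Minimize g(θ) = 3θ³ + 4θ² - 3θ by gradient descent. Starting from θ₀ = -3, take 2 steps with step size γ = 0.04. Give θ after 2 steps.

g′(θ) = 9θ² + 8θ - 3
θ₁ = -3 − 0.04·54 = -5.16
θ₂ = -5.16 − 0.04·195.3504 = -12.974016

-12.974016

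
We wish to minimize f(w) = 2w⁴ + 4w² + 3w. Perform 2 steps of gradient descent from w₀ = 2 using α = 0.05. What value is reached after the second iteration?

2.53535

f′(w) = 8w³ + 8w + 3
Step 1: f′(2) = 83; w₁ = 2 − 0.05·83 = -2.15
Step 2: f′(-2.15) = -93.707; w₂ = -2.15 − 0.05·(-93.707) = 2.53535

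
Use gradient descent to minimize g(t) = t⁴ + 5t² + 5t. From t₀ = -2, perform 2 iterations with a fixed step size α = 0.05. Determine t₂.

g′(t) = 4t³ + 10t + 5
t₁ = -2 − 0.05·(-47) = 0.35
t₂ = 0.35 − 0.05·8.6715 = -0.083575

-0.083575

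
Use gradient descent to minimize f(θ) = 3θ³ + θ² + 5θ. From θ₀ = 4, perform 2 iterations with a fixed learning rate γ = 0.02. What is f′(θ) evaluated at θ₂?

9.344151637056

f′(θ) = 9θ² + 2θ + 5
θ₁ = 4 − 0.02·157 = 0.86
θ₂ = 0.86 − 0.02·13.3764 = 0.592472
f′(θ) at (0.592472) = 9.344151637056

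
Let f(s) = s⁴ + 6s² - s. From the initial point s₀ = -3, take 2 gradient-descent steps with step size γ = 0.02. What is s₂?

f′(s) = 4s³ + 12s - 1
Step 1: f′(-3) = -145; s₁ = -3 − 0.02·(-145) = -0.1
Step 2: f′(-0.1) = -2.204; s₂ = -0.1 − 0.02·(-2.204) = -0.05592

-0.05592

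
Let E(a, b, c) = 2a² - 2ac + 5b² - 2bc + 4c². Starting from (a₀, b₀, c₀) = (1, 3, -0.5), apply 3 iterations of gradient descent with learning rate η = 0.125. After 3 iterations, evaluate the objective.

∇E = (4a - 2c, 10b - 2c, -2a - 2b + 8c)
Step 1: at (1, 3, -0.5), ∇E = (5, 31, -12) → (1, 3, -0.5) − 0.125·(5, 31, -12) = (0.375, -0.875, 1)
Step 2: at (0.375, -0.875, 1), ∇E = (-0.5, -10.75, 9) → (0.375, -0.875, 1) − 0.125·(-0.5, -10.75, 9) = (0.4375, 0.46875, -0.125)
Step 3: at (0.4375, 0.46875, -0.125), ∇E = (2, 4.9375, -2.8125) → (0.4375, 0.46875, -0.125) − 0.125·(2, 4.9375, -2.8125) = (0.1875, -0.1484375, 0.2265625)
E(0.1875, -0.1484375, 0.2265625) = 0.36810302734375

0.36810302734375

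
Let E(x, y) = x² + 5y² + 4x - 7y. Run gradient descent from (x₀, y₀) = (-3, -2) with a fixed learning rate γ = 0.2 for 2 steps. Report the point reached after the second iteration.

(-2.36, -2)

∇E = (2x + 4, 10y - 7)
(x₁, y₁) = (-3, -2) − 0.2·(-2, -27) = (-2.6, 3.4)
(x₂, y₂) = (-2.6, 3.4) − 0.2·(-1.2, 27) = (-2.36, -2)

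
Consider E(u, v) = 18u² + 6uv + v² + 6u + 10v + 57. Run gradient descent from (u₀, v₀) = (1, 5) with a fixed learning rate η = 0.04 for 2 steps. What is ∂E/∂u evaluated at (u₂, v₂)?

15.0912

∇E = (36u + 6v + 6, 6u + 2v + 10)
(u₁, v₁) = (1, 5) − 0.04·(72, 26) = (-1.88, 3.96)
(u₂, v₂) = (-1.88, 3.96) − 0.04·(-37.92, 6.64) = (-0.3632, 3.6944)
∂E/∂u at (-0.3632, 3.6944) = 15.0912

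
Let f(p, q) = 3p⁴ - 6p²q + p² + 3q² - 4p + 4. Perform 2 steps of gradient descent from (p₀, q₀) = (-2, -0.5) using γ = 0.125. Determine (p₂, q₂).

∇f = (12p³ - 12pq + 2p - 4, -6p² + 6q)
(p₁, q₁) = (-2, -0.5) − 0.125·(-116, -27) = (12.5, 2.875)
(p₂, q₂) = (12.5, 2.875) − 0.125·(23027.25, -920.25) = (-2865.90625, 117.90625)

(-2865.90625, 117.90625)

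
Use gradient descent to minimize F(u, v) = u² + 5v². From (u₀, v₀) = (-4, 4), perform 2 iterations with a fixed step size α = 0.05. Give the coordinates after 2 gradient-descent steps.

(-3.24, 1)

∇F = (2u, 10v)
(u₁, v₁) = (-4, 4) − 0.05·(-8, 40) = (-3.6, 2)
(u₂, v₂) = (-3.6, 2) − 0.05·(-7.2, 20) = (-3.24, 1)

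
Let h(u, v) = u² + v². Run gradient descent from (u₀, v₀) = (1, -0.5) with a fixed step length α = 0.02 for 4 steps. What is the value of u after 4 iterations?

∇h = (2u, 2v)
Step 1: at (1, -0.5), ∇h = (2, -1) → (1, -0.5) − 0.02·(2, -1) = (0.96, -0.48)
Step 2: at (0.96, -0.48), ∇h = (1.92, -0.96) → (0.96, -0.48) − 0.02·(1.92, -0.96) = (0.9216, -0.4608)
Step 3: at (0.9216, -0.4608), ∇h = (1.8432, -0.9216) → (0.9216, -0.4608) − 0.02·(1.8432, -0.9216) = (0.884736, -0.442368)
Step 4: at (0.884736, -0.442368), ∇h = (1.769472, -0.884736) → (0.884736, -0.442368) − 0.02·(1.769472, -0.884736) = (0.84934656, -0.42467328)
u = 0.84934656

0.84934656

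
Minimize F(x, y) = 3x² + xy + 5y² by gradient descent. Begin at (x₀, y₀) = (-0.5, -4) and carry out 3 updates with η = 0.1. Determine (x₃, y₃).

∇F = (6x + y, x + 10y)
(x₁, y₁) = (-0.5, -4) − 0.1·(-7, -40.5) = (0.2, 0.05)
(x₂, y₂) = (0.2, 0.05) − 0.1·(1.25, 0.7) = (0.075, -0.02)
(x₃, y₃) = (0.075, -0.02) − 0.1·(0.43, -0.125) = (0.032, -0.0075)

(0.032, -0.0075)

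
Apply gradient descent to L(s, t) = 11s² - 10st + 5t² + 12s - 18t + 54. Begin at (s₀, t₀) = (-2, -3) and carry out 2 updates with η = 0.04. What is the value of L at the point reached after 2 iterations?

∇L = (22s - 10t + 12, -10s + 10t - 18)
Step 1: at (-2, -3), ∇L = (-2, -28) → (-2, -3) − 0.04·(-2, -28) = (-1.92, -1.88)
Step 2: at (-1.92, -1.88), ∇L = (-11.44, -17.6) → (-1.92, -1.88) − 0.04·(-11.44, -17.6) = (-1.4624, -1.176)
L(-1.4624, -1.176) = 70.86100736

70.86100736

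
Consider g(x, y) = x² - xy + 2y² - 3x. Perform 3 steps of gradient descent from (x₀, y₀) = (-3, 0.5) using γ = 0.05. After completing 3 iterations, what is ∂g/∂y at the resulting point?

∇g = (2x - y - 3, -x + 4y)
(x₁, y₁) = (-3, 0.5) − 0.05·(-9.5, 5) = (-2.525, 0.25)
(x₂, y₂) = (-2.525, 0.25) − 0.05·(-8.3, 3.525) = (-2.11, 0.07375)
(x₃, y₃) = (-2.11, 0.07375) − 0.05·(-7.29375, 2.405) = (-1.7453125, -0.0465)
∂g/∂y at (-1.7453125, -0.0465) = 1.5593125

1.5593125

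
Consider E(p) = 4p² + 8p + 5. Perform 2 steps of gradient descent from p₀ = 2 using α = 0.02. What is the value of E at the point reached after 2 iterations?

E′(p) = 8p + 8
p₁ = 2 − 0.02·24 = 1.52
p₂ = 1.52 − 0.02·20.16 = 1.1168
E(1.1168) = 18.92336896

18.92336896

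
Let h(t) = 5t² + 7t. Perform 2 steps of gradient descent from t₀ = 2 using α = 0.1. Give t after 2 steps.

h′(t) = 10t + 7
t₁ = 2 − 0.1·27 = -0.7
t₂ = -0.7 − 0.1·0 = -0.7

-0.7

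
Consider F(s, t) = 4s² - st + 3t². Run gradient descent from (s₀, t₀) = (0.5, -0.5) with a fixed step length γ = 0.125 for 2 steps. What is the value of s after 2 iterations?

∇F = (8s - t, -s + 6t)
Step 1: at (0.5, -0.5), ∇F = (4.5, -3.5) → (0.5, -0.5) − 0.125·(4.5, -3.5) = (-0.0625, -0.0625)
Step 2: at (-0.0625, -0.0625), ∇F = (-0.4375, -0.3125) → (-0.0625, -0.0625) − 0.125·(-0.4375, -0.3125) = (-0.0078125, -0.0234375)
s = -0.0078125

-0.0078125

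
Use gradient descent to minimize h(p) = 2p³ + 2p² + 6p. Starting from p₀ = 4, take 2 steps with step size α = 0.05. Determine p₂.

h′(p) = 6p² + 4p + 6
Step 1: h′(4) = 118; p₁ = 4 − 0.05·118 = -1.9
Step 2: h′(-1.9) = 20.06; p₂ = -1.9 − 0.05·20.06 = -2.903

-2.903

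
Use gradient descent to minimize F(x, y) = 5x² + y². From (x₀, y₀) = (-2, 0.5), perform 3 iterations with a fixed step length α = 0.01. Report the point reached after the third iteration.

(-1.458, 0.470596)

∇F = (10x, 2y)
Step 1: at (-2, 0.5), ∇F = (-20, 1) → (-2, 0.5) − 0.01·(-20, 1) = (-1.8, 0.49)
Step 2: at (-1.8, 0.49), ∇F = (-18, 0.98) → (-1.8, 0.49) − 0.01·(-18, 0.98) = (-1.62, 0.4802)
Step 3: at (-1.62, 0.4802), ∇F = (-16.2, 0.9604) → (-1.62, 0.4802) − 0.01·(-16.2, 0.9604) = (-1.458, 0.470596)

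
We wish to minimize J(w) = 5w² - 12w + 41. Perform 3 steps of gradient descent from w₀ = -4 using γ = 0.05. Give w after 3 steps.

0.55

J′(w) = 10w - 12
Step 1: J′(-4) = -52; w₁ = -4 − 0.05·(-52) = -1.4
Step 2: J′(-1.4) = -26; w₂ = -1.4 − 0.05·(-26) = -0.1
Step 3: J′(-0.1) = -13; w₃ = -0.1 − 0.05·(-13) = 0.55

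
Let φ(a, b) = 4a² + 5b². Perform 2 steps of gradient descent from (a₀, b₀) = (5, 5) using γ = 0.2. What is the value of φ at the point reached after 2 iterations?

137.96

∇φ = (8a, 10b)
Step 1: at (5, 5), ∇φ = (40, 50) → (5, 5) − 0.2·(40, 50) = (-3, -5)
Step 2: at (-3, -5), ∇φ = (-24, -50) → (-3, -5) − 0.2·(-24, -50) = (1.8, 5)
φ(1.8, 5) = 137.96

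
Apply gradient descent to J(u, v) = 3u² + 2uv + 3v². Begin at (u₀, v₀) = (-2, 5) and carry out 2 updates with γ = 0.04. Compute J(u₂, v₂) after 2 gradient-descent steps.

28.24434432

∇J = (6u + 2v, 2u + 6v)
Step 1: at (-2, 5), ∇J = (-2, 26) → (-2, 5) − 0.04·(-2, 26) = (-1.92, 3.96)
Step 2: at (-1.92, 3.96), ∇J = (-3.6, 19.92) → (-1.92, 3.96) − 0.04·(-3.6, 19.92) = (-1.776, 3.1632)
J(-1.776, 3.1632) = 28.24434432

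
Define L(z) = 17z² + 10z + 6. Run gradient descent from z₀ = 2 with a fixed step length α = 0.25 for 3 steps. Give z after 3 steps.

-968.125

L′(z) = 34z + 10
Step 1: L′(2) = 78; z₁ = 2 − 0.25·78 = -17.5
Step 2: L′(-17.5) = -585; z₂ = -17.5 − 0.25·(-585) = 128.75
Step 3: L′(128.75) = 4387.5; z₃ = 128.75 − 0.25·4387.5 = -968.125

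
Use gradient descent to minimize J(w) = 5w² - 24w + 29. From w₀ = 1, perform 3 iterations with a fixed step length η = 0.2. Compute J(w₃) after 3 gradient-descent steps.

J′(w) = 10w - 24
Step 1: J′(1) = -14; w₁ = 1 − 0.2·(-14) = 3.8
Step 2: J′(3.8) = 14; w₂ = 3.8 − 0.2·14 = 1
Step 3: J′(1) = -14; w₃ = 1 − 0.2·(-14) = 3.8
J(3.8) = 10

10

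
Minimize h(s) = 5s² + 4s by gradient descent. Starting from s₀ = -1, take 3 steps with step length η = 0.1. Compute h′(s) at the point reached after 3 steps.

0

h′(s) = 10s + 4
Step 1: h′(-1) = -6; s₁ = -1 − 0.1·(-6) = -0.4
Step 2: h′(-0.4) = 0; s₂ = -0.4 − 0.1·0 = -0.4
Step 3: h′(-0.4) = 0; s₃ = -0.4 − 0.1·0 = -0.4
h′(s) at (-0.4) = 0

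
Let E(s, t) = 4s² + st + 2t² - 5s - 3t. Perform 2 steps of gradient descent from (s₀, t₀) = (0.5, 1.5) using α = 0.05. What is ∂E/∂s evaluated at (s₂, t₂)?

-0.06375

∇E = (8s + t - 5, s + 4t - 3)
(s₁, t₁) = (0.5, 1.5) − 0.05·(0.5, 3.5) = (0.475, 1.325)
(s₂, t₂) = (0.475, 1.325) − 0.05·(0.125, 2.775) = (0.46875, 1.18625)
∂E/∂s at (0.46875, 1.18625) = -0.06375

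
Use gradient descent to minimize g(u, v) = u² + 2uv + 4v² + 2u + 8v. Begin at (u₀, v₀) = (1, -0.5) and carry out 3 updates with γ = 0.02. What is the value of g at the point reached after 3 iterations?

-2.793998872576

∇g = (2u + 2v + 2, 2u + 8v + 8)
(u₁, v₁) = (1, -0.5) − 0.02·(3, 6) = (0.94, -0.62)
(u₂, v₂) = (0.94, -0.62) − 0.02·(2.64, 4.92) = (0.8872, -0.7184)
(u₃, v₃) = (0.8872, -0.7184) − 0.02·(2.3376, 4.0272) = (0.840448, -0.798944)
g(0.840448, -0.798944) = -2.793998872576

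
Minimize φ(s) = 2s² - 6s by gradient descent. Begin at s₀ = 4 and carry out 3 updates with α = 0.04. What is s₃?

2.98176

φ′(s) = 4s - 6
s₁ = 4 − 0.04·10 = 3.6
s₂ = 3.6 − 0.04·8.4 = 3.264
s₃ = 3.264 − 0.04·7.056 = 2.98176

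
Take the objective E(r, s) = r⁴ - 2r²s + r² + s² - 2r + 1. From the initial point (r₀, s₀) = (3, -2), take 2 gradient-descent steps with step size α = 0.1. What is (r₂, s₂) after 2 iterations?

∇E = (4r³ - 4rs + 2r - 2, -2r² + 2s)
(r₁, s₁) = (3, -2) − 0.1·(136, -22) = (-10.6, 0.2)
(r₂, s₂) = (-10.6, 0.2) − 0.1·(-4778.784, -224.32) = (467.2784, 22.632)

(467.2784, 22.632)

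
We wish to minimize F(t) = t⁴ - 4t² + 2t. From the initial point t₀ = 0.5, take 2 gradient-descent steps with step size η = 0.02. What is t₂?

F′(t) = 4t³ - 8t + 2
t₁ = 0.5 − 0.02·(-1.5) = 0.53
t₂ = 0.53 − 0.02·(-1.644492) = 0.56288984

0.56288984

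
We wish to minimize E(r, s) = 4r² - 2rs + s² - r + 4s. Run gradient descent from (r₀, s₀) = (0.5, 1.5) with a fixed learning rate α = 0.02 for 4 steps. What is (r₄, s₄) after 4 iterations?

∇E = (8r - 2s - 1, -2r + 2s + 4)
Step 1: at (0.5, 1.5), ∇E = (0, 6) → (0.5, 1.5) − 0.02·(0, 6) = (0.5, 1.38)
Step 2: at (0.5, 1.38), ∇E = (0.24, 5.76) → (0.5, 1.38) − 0.02·(0.24, 5.76) = (0.4952, 1.2648)
Step 3: at (0.4952, 1.2648), ∇E = (0.432, 5.5392) → (0.4952, 1.2648) − 0.02·(0.432, 5.5392) = (0.48656, 1.154016)
Step 4: at (0.48656, 1.154016), ∇E = (0.584448, 5.334912) → (0.48656, 1.154016) − 0.02·(0.584448, 5.334912) = (0.47487104, 1.04731776)

(0.47487104, 1.04731776)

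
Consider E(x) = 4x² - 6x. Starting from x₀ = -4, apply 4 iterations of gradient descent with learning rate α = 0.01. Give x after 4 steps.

-2.65286656

E′(x) = 8x - 6
Step 1: E′(-4) = -38; x₁ = -4 − 0.01·(-38) = -3.62
Step 2: E′(-3.62) = -34.96; x₂ = -3.62 − 0.01·(-34.96) = -3.2704
Step 3: E′(-3.2704) = -32.1632; x₃ = -3.2704 − 0.01·(-32.1632) = -2.948768
Step 4: E′(-2.948768) = -29.590144; x₄ = -2.948768 − 0.01·(-29.590144) = -2.65286656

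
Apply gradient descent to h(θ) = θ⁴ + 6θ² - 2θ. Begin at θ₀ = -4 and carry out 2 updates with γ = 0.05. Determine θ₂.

h′(θ) = 4θ³ + 12θ - 2
θ₁ = -4 − 0.05·(-306) = 11.3
θ₂ = 11.3 − 0.05·5905.188 = -283.9594

-283.9594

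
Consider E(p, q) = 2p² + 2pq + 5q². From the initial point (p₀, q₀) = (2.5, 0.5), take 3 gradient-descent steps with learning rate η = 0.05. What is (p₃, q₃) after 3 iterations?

(1.2675, -0.2535)

∇E = (4p + 2q, 2p + 10q)
(p₁, q₁) = (2.5, 0.5) − 0.05·(11, 10) = (1.95, 0)
(p₂, q₂) = (1.95, 0) − 0.05·(7.8, 3.9) = (1.56, -0.195)
(p₃, q₃) = (1.56, -0.195) − 0.05·(5.85, 1.17) = (1.2675, -0.2535)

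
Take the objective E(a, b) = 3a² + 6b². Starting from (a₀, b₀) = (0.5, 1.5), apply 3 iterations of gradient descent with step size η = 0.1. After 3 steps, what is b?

∇E = (6a, 12b)
(a₁, b₁) = (0.5, 1.5) − 0.1·(3, 18) = (0.2, -0.3)
(a₂, b₂) = (0.2, -0.3) − 0.1·(1.2, -3.6) = (0.08, 0.06)
(a₃, b₃) = (0.08, 0.06) − 0.1·(0.48, 0.72) = (0.032, -0.012)
b = -0.012

-0.012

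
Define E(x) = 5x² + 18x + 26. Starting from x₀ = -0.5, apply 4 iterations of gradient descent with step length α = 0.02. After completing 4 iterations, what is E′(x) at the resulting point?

E′(x) = 10x + 18
Step 1: E′(-0.5) = 13; x₁ = -0.5 − 0.02·13 = -0.76
Step 2: E′(-0.76) = 10.4; x₂ = -0.76 − 0.02·10.4 = -0.968
Step 3: E′(-0.968) = 8.32; x₃ = -0.968 − 0.02·8.32 = -1.1344
Step 4: E′(-1.1344) = 6.656; x₄ = -1.1344 − 0.02·6.656 = -1.26752
E′(x) at (-1.26752) = 5.3248

5.3248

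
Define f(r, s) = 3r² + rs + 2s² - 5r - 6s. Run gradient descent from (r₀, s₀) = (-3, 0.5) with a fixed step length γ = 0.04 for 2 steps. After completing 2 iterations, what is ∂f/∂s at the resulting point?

∇f = (6r + s - 5, r + 4s - 6)
(r₁, s₁) = (-3, 0.5) − 0.04·(-22.5, -7) = (-2.1, 0.78)
(r₂, s₂) = (-2.1, 0.78) − 0.04·(-16.82, -4.98) = (-1.4272, 0.9792)
∂f/∂s at (-1.4272, 0.9792) = -3.5104

-3.5104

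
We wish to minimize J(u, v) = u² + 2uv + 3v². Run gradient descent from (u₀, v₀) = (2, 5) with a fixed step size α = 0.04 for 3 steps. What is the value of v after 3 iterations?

∇J = (2u + 2v, 2u + 6v)
(u₁, v₁) = (2, 5) − 0.04·(14, 34) = (1.44, 3.64)
(u₂, v₂) = (1.44, 3.64) − 0.04·(10.16, 24.72) = (1.0336, 2.6512)
(u₃, v₃) = (1.0336, 2.6512) − 0.04·(7.3696, 17.9744) = (0.738816, 1.932224)
v = 1.932224

1.932224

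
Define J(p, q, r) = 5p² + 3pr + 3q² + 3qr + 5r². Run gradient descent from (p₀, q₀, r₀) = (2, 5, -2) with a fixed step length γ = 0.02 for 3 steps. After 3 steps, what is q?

∇J = (10p + 3r, 6q + 3r, 3p + 3q + 10r)
Step 1: at (2, 5, -2), ∇J = (14, 24, 1) → (2, 5, -2) − 0.02·(14, 24, 1) = (1.72, 4.52, -2.02)
Step 2: at (1.72, 4.52, -2.02), ∇J = (11.14, 21.06, -1.48) → (1.72, 4.52, -2.02) − 0.02·(11.14, 21.06, -1.48) = (1.4972, 4.0988, -1.9904)
Step 3: at (1.4972, 4.0988, -1.9904), ∇J = (9.0008, 18.6216, -3.116) → (1.4972, 4.0988, -1.9904) − 0.02·(9.0008, 18.6216, -3.116) = (1.317184, 3.726368, -1.92808)
q = 3.726368

3.726368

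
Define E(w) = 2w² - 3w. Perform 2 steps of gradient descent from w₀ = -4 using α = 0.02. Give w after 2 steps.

-3.2704

E′(w) = 4w - 3
Step 1: E′(-4) = -19; w₁ = -4 − 0.02·(-19) = -3.62
Step 2: E′(-3.62) = -17.48; w₂ = -3.62 − 0.02·(-17.48) = -3.2704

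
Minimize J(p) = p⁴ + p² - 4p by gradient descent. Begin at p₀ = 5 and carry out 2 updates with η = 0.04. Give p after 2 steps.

552.47613184

J′(p) = 4p³ + 2p - 4
p₁ = 5 − 0.04·506 = -15.24
p₂ = -15.24 − 0.04·(-14192.903296) = 552.47613184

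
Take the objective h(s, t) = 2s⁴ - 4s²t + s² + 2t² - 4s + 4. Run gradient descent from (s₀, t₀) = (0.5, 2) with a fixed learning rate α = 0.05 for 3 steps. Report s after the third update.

∇h = (8s³ - 8st + 2s - 4, -4s² + 4t)
(s₁, t₁) = (0.5, 2) − 0.05·(-10, 7) = (1, 1.65)
(s₂, t₂) = (1, 1.65) − 0.05·(-7.2, 2.6) = (1.36, 1.52)
(s₃, t₃) = (1.36, 1.52) − 0.05·(2.306048, -1.3184) = (1.2446976, 1.58592)
s = 1.2446976

1.2446976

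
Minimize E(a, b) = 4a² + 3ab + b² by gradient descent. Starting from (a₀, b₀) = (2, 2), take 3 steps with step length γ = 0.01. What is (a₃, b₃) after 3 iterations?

(1.399894, 1.72501)

∇E = (8a + 3b, 3a + 2b)
(a₁, b₁) = (2, 2) − 0.01·(22, 10) = (1.78, 1.9)
(a₂, b₂) = (1.78, 1.9) − 0.01·(19.94, 9.14) = (1.5806, 1.8086)
(a₃, b₃) = (1.5806, 1.8086) − 0.01·(18.0706, 8.359) = (1.399894, 1.72501)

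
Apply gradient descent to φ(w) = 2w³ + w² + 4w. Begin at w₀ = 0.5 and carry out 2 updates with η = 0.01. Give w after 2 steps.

0.3749465

φ′(w) = 6w² + 2w + 4
w₁ = 0.5 − 0.01·6.5 = 0.435
w₂ = 0.435 − 0.01·6.00535 = 0.3749465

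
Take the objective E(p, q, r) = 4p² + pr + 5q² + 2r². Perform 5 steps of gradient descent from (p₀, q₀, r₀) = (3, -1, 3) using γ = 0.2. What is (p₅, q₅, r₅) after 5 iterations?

∇E = (8p + r, 10q, p + 4r)
Step 1: at (3, -1, 3), ∇E = (27, -10, 15) → (3, -1, 3) − 0.2·(27, -10, 15) = (-2.4, 1, 0)
Step 2: at (-2.4, 1, 0), ∇E = (-19.2, 10, -2.4) → (-2.4, 1, 0) − 0.2·(-19.2, 10, -2.4) = (1.44, -1, 0.48)
Step 3: at (1.44, -1, 0.48), ∇E = (12, -10, 3.36) → (1.44, -1, 0.48) − 0.2·(12, -10, 3.36) = (-0.96, 1, -0.192)
Step 4: at (-0.96, 1, -0.192), ∇E = (-7.872, 10, -1.728) → (-0.96, 1, -0.192) − 0.2·(-7.872, 10, -1.728) = (0.6144, -1, 0.1536)
Step 5: at (0.6144, -1, 0.1536), ∇E = (5.0688, -10, 1.2288) → (0.6144, -1, 0.1536) − 0.2·(5.0688, -10, 1.2288) = (-0.39936, 1, -0.09216)

(-0.39936, 1, -0.09216)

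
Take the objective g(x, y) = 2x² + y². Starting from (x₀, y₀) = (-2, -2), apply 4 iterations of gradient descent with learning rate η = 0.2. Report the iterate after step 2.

∇g = (4x, 2y)
(x₁, y₁) = (-2, -2) − 0.2·(-8, -4) = (-0.4, -1.2)
(x₂, y₂) = (-0.4, -1.2) − 0.2·(-1.6, -2.4) = (-0.08, -0.72)

(-0.08, -0.72)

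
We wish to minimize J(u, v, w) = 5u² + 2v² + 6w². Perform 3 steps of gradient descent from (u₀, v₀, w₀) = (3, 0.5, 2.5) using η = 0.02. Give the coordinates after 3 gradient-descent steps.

∇J = (10u, 4v, 12w)
(u₁, v₁, w₁) = (3, 0.5, 2.5) − 0.02·(30, 2, 30) = (2.4, 0.46, 1.9)
(u₂, v₂, w₂) = (2.4, 0.46, 1.9) − 0.02·(24, 1.84, 22.8) = (1.92, 0.4232, 1.444)
(u₃, v₃, w₃) = (1.92, 0.4232, 1.444) − 0.02·(19.2, 1.6928, 17.328) = (1.536, 0.389344, 1.09744)

(1.536, 0.389344, 1.09744)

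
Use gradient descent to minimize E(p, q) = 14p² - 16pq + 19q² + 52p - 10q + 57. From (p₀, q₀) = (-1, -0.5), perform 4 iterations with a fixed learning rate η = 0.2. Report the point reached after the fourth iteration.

(2270.8976, -3044.6344)

∇E = (28p - 16q + 52, -16p + 38q - 10)
(p₁, q₁) = (-1, -0.5) − 0.2·(32, -13) = (-7.4, 2.1)
(p₂, q₂) = (-7.4, 2.1) − 0.2·(-188.8, 188.2) = (30.36, -35.54)
(p₃, q₃) = (30.36, -35.54) − 0.2·(1470.72, -1846.28) = (-263.784, 333.716)
(p₄, q₄) = (-263.784, 333.716) − 0.2·(-12673.408, 16891.752) = (2270.8976, -3044.6344)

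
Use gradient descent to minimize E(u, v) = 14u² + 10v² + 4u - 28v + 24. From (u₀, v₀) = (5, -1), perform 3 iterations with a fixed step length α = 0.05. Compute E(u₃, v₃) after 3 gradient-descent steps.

∇E = (28u + 4, 20v - 28)
Step 1: at (5, -1), ∇E = (144, -48) → (5, -1) − 0.05·(144, -48) = (-2.2, 1.4)
Step 2: at (-2.2, 1.4), ∇E = (-57.6, 0) → (-2.2, 1.4) − 0.05·(-57.6, 0) = (0.68, 1.4)
Step 3: at (0.68, 1.4), ∇E = (23.04, 0) → (0.68, 1.4) − 0.05·(23.04, 0) = (-0.472, 1.4)
E(-0.472, 1.4) = 5.630976

5.630976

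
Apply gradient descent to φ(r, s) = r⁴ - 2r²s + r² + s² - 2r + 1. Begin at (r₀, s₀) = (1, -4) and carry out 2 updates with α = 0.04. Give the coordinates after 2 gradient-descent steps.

(0.14752, -3.3088)

∇φ = (4r³ - 4rs + 2r - 2, -2r² + 2s)
Step 1: at (1, -4), ∇φ = (20, -10) → (1, -4) − 0.04·(20, -10) = (0.2, -3.6)
Step 2: at (0.2, -3.6), ∇φ = (1.312, -7.28) → (0.2, -3.6) − 0.04·(1.312, -7.28) = (0.14752, -3.3088)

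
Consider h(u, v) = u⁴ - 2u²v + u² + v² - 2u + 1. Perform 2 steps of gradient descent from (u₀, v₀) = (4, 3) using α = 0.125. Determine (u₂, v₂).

∇h = (4u³ - 4uv + 2u - 2, -2u² + 2v)
(u₁, v₁) = (4, 3) − 0.125·(214, -26) = (-22.75, 6.25)
(u₂, v₂) = (-22.75, 6.25) − 0.125·(-46576.9375, -1022.625) = (5799.3671875, 134.078125)

(5799.3671875, 134.078125)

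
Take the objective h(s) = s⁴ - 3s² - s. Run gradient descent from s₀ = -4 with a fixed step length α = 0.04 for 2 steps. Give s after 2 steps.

-17.45420288

h′(s) = 4s³ - 6s - 1
s₁ = -4 − 0.04·(-233) = 5.32
s₂ = 5.32 − 0.04·569.355072 = -17.45420288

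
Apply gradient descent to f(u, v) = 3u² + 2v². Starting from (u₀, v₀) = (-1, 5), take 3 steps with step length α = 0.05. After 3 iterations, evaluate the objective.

∇f = (6u, 4v)
Step 1: at (-1, 5), ∇f = (-6, 20) → (-1, 5) − 0.05·(-6, 20) = (-0.7, 4)
Step 2: at (-0.7, 4), ∇f = (-4.2, 16) → (-0.7, 4) − 0.05·(-4.2, 16) = (-0.49, 3.2)
Step 3: at (-0.49, 3.2), ∇f = (-2.94, 12.8) → (-0.49, 3.2) − 0.05·(-2.94, 12.8) = (-0.343, 2.56)
f(-0.343, 2.56) = 13.460147

13.460147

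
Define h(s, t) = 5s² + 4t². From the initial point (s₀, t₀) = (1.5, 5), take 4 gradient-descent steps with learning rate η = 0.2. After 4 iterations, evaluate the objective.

∇h = (10s, 8t)
Step 1: at (1.5, 5), ∇h = (15, 40) → (1.5, 5) − 0.2·(15, 40) = (-1.5, -3)
Step 2: at (-1.5, -3), ∇h = (-15, -24) → (-1.5, -3) − 0.2·(-15, -24) = (1.5, 1.8)
Step 3: at (1.5, 1.8), ∇h = (15, 14.4) → (1.5, 1.8) − 0.2·(15, 14.4) = (-1.5, -1.08)
Step 4: at (-1.5, -1.08), ∇h = (-15, -8.64) → (-1.5, -1.08) − 0.2·(-15, -8.64) = (1.5, 0.648)
h(1.5, 0.648) = 12.929616

12.929616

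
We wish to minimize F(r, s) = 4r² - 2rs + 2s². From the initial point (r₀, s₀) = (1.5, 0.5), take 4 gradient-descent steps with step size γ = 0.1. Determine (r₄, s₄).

(0.0864, 0.208)

∇F = (8r - 2s, -2r + 4s)
(r₁, s₁) = (1.5, 0.5) − 0.1·(11, -1) = (0.4, 0.6)
(r₂, s₂) = (0.4, 0.6) − 0.1·(2, 1.6) = (0.2, 0.44)
(r₃, s₃) = (0.2, 0.44) − 0.1·(0.72, 1.36) = (0.128, 0.304)
(r₄, s₄) = (0.128, 0.304) − 0.1·(0.416, 0.96) = (0.0864, 0.208)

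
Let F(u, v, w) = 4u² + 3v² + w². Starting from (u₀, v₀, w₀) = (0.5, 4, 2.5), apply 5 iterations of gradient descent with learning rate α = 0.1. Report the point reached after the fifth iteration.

∇F = (8u, 6v, 2w)
Step 1: at (0.5, 4, 2.5), ∇F = (4, 24, 5) → (0.5, 4, 2.5) − 0.1·(4, 24, 5) = (0.1, 1.6, 2)
Step 2: at (0.1, 1.6, 2), ∇F = (0.8, 9.6, 4) → (0.1, 1.6, 2) − 0.1·(0.8, 9.6, 4) = (0.02, 0.64, 1.6)
Step 3: at (0.02, 0.64, 1.6), ∇F = (0.16, 3.84, 3.2) → (0.02, 0.64, 1.6) − 0.1·(0.16, 3.84, 3.2) = (0.004, 0.256, 1.28)
Step 4: at (0.004, 0.256, 1.28), ∇F = (0.032, 1.536, 2.56) → (0.004, 0.256, 1.28) − 0.1·(0.032, 1.536, 2.56) = (0.0008, 0.1024, 1.024)
Step 5: at (0.0008, 0.1024, 1.024), ∇F = (0.0064, 0.6144, 2.048) → (0.0008, 0.1024, 1.024) − 0.1·(0.0064, 0.6144, 2.048) = (0.00016, 0.04096, 0.8192)

(0.00016, 0.04096, 0.8192)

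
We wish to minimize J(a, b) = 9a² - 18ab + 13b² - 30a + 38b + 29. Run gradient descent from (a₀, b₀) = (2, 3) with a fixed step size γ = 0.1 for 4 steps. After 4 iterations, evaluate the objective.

778620.30835712

∇J = (18a - 18b - 30, -18a + 26b + 38)
Step 1: at (2, 3), ∇J = (-48, 80) → (2, 3) − 0.1·(-48, 80) = (6.8, -5)
Step 2: at (6.8, -5), ∇J = (182.4, -214.4) → (6.8, -5) − 0.1·(182.4, -214.4) = (-11.44, 16.44)
Step 3: at (-11.44, 16.44), ∇J = (-531.84, 671.36) → (-11.44, 16.44) − 0.1·(-531.84, 671.36) = (41.744, -50.696)
Step 4: at (41.744, -50.696), ∇J = (1633.92, -2031.488) → (41.744, -50.696) − 0.1·(1633.92, -2031.488) = (-121.648, 152.4528)
J(-121.648, 152.4528) = 778620.30835712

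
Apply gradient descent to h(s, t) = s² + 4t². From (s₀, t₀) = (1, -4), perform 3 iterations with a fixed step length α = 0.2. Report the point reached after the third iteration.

(0.216, 0.864)

∇h = (2s, 8t)
(s₁, t₁) = (1, -4) − 0.2·(2, -32) = (0.6, 2.4)
(s₂, t₂) = (0.6, 2.4) − 0.2·(1.2, 19.2) = (0.36, -1.44)
(s₃, t₃) = (0.36, -1.44) − 0.2·(0.72, -11.52) = (0.216, 0.864)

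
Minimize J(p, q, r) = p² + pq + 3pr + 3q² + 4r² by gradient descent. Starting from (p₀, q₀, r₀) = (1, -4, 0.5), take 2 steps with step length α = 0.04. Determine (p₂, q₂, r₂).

(1.0352, -2.3816, 0.0272)

∇J = (2p + q + 3r, p + 6q, 3p + 8r)
Step 1: at (1, -4, 0.5), ∇J = (-0.5, -23, 7) → (1, -4, 0.5) − 0.04·(-0.5, -23, 7) = (1.02, -3.08, 0.22)
Step 2: at (1.02, -3.08, 0.22), ∇J = (-0.38, -17.46, 4.82) → (1.02, -3.08, 0.22) − 0.04·(-0.38, -17.46, 4.82) = (1.0352, -2.3816, 0.0272)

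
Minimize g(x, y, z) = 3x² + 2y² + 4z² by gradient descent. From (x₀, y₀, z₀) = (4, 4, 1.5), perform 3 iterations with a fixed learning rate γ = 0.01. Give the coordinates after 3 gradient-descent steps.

(3.322336, 3.538944, 1.168032)

∇g = (6x, 4y, 8z)
Step 1: at (4, 4, 1.5), ∇g = (24, 16, 12) → (4, 4, 1.5) − 0.01·(24, 16, 12) = (3.76, 3.84, 1.38)
Step 2: at (3.76, 3.84, 1.38), ∇g = (22.56, 15.36, 11.04) → (3.76, 3.84, 1.38) − 0.01·(22.56, 15.36, 11.04) = (3.5344, 3.6864, 1.2696)
Step 3: at (3.5344, 3.6864, 1.2696), ∇g = (21.2064, 14.7456, 10.1568) → (3.5344, 3.6864, 1.2696) − 0.01·(21.2064, 14.7456, 10.1568) = (3.322336, 3.538944, 1.168032)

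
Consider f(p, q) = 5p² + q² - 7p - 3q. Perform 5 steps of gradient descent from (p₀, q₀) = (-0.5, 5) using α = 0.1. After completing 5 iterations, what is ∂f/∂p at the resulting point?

∇f = (10p - 7, 2q - 3)
Step 1: at (-0.5, 5), ∇f = (-12, 7) → (-0.5, 5) − 0.1·(-12, 7) = (0.7, 4.3)
Step 2: at (0.7, 4.3), ∇f = (0, 5.6) → (0.7, 4.3) − 0.1·(0, 5.6) = (0.7, 3.74)
Step 3: at (0.7, 3.74), ∇f = (0, 4.48) → (0.7, 3.74) − 0.1·(0, 4.48) = (0.7, 3.292)
Step 4: at (0.7, 3.292), ∇f = (0, 3.584) → (0.7, 3.292) − 0.1·(0, 3.584) = (0.7, 2.9336)
Step 5: at (0.7, 2.9336), ∇f = (0, 2.8672) → (0.7, 2.9336) − 0.1·(0, 2.8672) = (0.7, 2.64688)
∂f/∂p at (0.7, 2.64688) = 0

0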